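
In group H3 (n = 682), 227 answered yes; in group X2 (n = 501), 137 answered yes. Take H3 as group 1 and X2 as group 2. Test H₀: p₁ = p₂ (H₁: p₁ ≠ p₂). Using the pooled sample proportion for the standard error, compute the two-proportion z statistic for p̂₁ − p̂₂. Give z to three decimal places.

p̂₁ = 227/682 = 0.33284, p̂₂ = 137/501 = 0.27345.
Pooled p̂ = (227+137)/(682+501) = 364/1183 = 0.30769.
SE = √(0.213018 × 0.00346228) = 0.02716.
z = (0.33284 − 0.27345)/0.02716 = 0.05939/0.02716 = 2.187.
Two-sided p-value ≈ 2·Φ(−2.187) = 0.0287.

z = 2.187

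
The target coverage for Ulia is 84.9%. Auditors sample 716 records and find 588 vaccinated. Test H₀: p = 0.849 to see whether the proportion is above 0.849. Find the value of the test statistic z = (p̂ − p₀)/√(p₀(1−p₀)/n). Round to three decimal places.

p̂ = 588/716 = 0.82123.
SE = √(p₀(1−p₀)/n) = √(0.1282/716) = 0.01338.
z = (0.82123 − 0.849)/0.01338 = -0.02777/0.01338 = -2.075.

z = -2.075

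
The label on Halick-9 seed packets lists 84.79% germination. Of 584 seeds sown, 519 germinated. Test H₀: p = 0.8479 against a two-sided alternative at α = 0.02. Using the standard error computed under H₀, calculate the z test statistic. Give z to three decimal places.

p̂ = 519/584 = 0.8886986.
SE = √(p₀(1−p₀)/n) = √(0.12897/584) = 0.0148604.
z = (0.8886986 − 0.8479)/0.0148604 = 0.0407986/0.0148604 = 2.745.
p-value = 2·P(Z > 2.745) ≈ 0.0060, so at α = 0.02 we reject H₀.

z = 2.745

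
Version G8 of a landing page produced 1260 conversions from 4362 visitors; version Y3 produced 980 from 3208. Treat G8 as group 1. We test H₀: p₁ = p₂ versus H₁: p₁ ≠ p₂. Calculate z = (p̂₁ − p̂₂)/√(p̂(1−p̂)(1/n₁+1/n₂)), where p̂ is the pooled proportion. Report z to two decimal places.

p̂₁ = 1260/4362 = 0.2889, p̂₂ = 980/3208 = 0.3055.
Pooled p̂ = (1260+980)/(4362+3208) = 2240/7570 = 0.2959.
SE = √(p̂(1−p̂)(1/n₁+1/n₂)) = √(0.2959·0.7041·0.000540973) = √(0.000112709) = 0.0106.
z = (0.2889 − 0.3055)/0.0106 = -0.0166/0.0106 = -1.57.

z = -1.57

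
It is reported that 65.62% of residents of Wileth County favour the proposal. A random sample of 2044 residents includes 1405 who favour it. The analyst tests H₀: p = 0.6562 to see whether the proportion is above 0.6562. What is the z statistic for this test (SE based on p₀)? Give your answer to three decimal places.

p̂ = 1405/2044 ≈ 0.687378.
Under H₀, SE = √(0.6562·0.3438/2044) = √(0.000110373) = 0.010506.
z = (0.687378 − 0.6562)/0.010506 = 0.031178/0.010506 = 2.968.
p-value = P(Z > 2.968) ≈ 0.0015.

z = 2.968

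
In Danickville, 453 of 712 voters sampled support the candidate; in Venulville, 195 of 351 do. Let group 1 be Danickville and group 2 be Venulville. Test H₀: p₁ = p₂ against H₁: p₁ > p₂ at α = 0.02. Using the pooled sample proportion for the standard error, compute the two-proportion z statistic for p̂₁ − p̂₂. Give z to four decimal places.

z = 2.5358

p̂₁ = 453/712 = 0.636236, p̂₂ = 195/351 = 0.555556.
Pooled p̂ = (453+195)/(712+351) = 648/1063 = 0.609595.
SE = √(p̂(1−p̂)(1/n₁+1/n₂)) = √(0.609595·0.390405·0.0042535) = √(0.00101228) = 0.031816.
z = (0.636236 − 0.555556)/0.031816 = 0.080680/0.031816 = 2.5358.
p-value = P(Z > 2.536) ≈ 0.0056; since p < α = 0.02, reject H₀.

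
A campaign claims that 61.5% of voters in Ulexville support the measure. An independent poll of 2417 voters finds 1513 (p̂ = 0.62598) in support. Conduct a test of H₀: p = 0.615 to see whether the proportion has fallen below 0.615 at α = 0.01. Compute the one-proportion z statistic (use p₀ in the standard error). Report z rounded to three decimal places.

p̂ = 1513/2417 ≈ 0.625983.
SE = √(p₀(1−p₀)/n) = √(0.23678/2417) = 0.009898.
z = (0.625983 − 0.615)/0.009898 = 0.010983/0.009898 = 1.110.
p-value = P(Z < 1.110) ≈ 0.8664. With α = 0.01, fail to reject H₀.

z = 1.110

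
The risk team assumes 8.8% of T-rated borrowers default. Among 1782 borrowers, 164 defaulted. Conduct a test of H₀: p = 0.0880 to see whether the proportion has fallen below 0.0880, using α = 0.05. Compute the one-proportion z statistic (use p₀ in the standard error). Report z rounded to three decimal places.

p̂ = 164/1782 ≈ 0.09203.
Under H₀, SE = √(0.088·0.912/1782) = √(4.5037e-05) = 0.00671.
z = (0.09203 − 0.088)/0.00671 = 0.00403/0.00671 = 0.601.
p-value = P(Z < 0.601) ≈ 0.7260. With α = 0.05, fail to reject H₀.

z = 0.601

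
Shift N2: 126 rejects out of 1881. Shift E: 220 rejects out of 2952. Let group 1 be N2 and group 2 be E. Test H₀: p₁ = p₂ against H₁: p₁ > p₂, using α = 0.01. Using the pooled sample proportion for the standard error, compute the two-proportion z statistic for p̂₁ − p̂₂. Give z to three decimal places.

p̂₁ = 126/1881 = 0.06699, p̂₂ = 220/2952 = 0.07453.
Pooled p̂ = (126+220)/(1881+2952) = 346/4833 = 0.07159.
SE = √(p̂(1−p̂)(1/n₁+1/n₂)) = √(0.07159·0.92841·0.000870385) = √(5.78509e-05) = 0.00761.
z = (0.06699 − 0.07453)/0.00761 = -0.00754/0.00761 = -0.991.
p-value = P(Z > -0.991) ≈ 0.8392, so at α = 0.01 we fail to reject H₀.

z = -0.991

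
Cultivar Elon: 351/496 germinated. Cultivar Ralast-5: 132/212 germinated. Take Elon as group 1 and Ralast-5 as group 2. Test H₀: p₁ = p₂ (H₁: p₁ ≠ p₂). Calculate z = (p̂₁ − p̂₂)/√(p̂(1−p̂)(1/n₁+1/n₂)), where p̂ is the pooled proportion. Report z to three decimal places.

p̂₁ = 351/496 ≈ 0.70766, p̂₂ = 132/212 ≈ 0.62264.
Pooled p̂ = (351+132)/(496+212) = 483/708 = 0.68220.
SE = √(0.216802 × 0.00673311) = 0.03821.
z = (0.70766 − 0.62264)/0.03821 = 0.08502/0.03821 = 2.225.
Two-sided p-value ≈ 2·Φ(−2.225) = 0.0261.

z = 2.225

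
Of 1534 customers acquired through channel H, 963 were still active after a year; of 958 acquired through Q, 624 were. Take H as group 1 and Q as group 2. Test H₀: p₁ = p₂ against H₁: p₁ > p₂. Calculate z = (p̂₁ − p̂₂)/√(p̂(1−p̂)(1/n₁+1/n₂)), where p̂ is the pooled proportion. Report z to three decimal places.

p̂₁ = 963/1534 = 0.62777, p̂₂ = 624/958 = 0.65136.
Pooled p̂ = (963+624)/(1534+958) = 1587/2492 = 0.63684.
SE = √(0.231275 × 0.00169573) = 0.01980.
z = (0.62777 − 0.65136)/0.01980 = -0.02359/0.01980 = -1.191.

z = -1.191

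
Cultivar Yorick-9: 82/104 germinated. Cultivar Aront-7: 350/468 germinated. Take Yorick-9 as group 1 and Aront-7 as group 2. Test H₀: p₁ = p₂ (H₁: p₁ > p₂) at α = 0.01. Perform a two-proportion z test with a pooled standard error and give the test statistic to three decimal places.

z = 0.871

p̂₁ = 82/104 ≈ 0.78846, p̂₂ = 350/468 ≈ 0.74786.
Pooled p̂ = (82+350)/(104+468) = 432/572 = 0.75524.
SE = √(p̂(1−p̂)(1/n₁+1/n₂)) = √(0.75524·0.24476·0.0117521) = √(0.00217238) = 0.04661.
z = (0.78846 − 0.74786)/0.04661 = 0.04060/0.04661 = 0.871.
p-value = P(Z > 0.871) ≈ 0.1919; since p > α = 0.01, fail to reject H₀.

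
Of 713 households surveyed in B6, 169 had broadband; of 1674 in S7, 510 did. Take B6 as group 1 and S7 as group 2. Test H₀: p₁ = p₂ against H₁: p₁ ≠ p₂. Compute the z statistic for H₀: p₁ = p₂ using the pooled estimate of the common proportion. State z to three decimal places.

p̂₁ = 169/713 = 0.237027, p̂₂ = 510/1674 = 0.304659.
Pooled p̂ = (169+510)/(713+1674) = 679/2387 = 0.284457.
SE = √(p̂(1−p̂)(1/n₁+1/n₂)) = √(0.284457·0.715543·0.0019999) = √(0.000407062) = 0.020176.
z = (0.237027 − 0.304659)/0.020176 = -0.067632/0.020176 = -3.352.

z = -3.352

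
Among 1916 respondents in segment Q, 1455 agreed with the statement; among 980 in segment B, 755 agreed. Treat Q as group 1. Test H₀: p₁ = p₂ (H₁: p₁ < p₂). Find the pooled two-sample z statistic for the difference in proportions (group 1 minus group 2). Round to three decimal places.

z = -0.660

p̂₁ = 1455/1916 = 0.75939, p̂₂ = 755/980 = 0.77041.
Pooled p̂ = (1455+755)/(1916+980) = 2210/2896 = 0.76312.
SE = √(p̂(1−p̂)(1/n₁+1/n₂)) = √(0.76312·0.23688·0.00154233) = √(0.000278802) = 0.01670.
z = (0.75939 − 0.77041)/0.01670 = -0.01102/0.01670 = -0.660.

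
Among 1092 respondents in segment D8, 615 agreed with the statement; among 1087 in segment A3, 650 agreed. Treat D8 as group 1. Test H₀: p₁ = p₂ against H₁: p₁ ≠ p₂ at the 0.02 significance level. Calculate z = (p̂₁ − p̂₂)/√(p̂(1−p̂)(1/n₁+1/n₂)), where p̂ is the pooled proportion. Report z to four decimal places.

p̂₁ = 615/1092 ≈ 0.563187, p̂₂ = 650/1087 ≈ 0.597976.
Pooled p̂ = (615+650)/(1092+1087) = 1265/2179 = 0.580542.
SE = √(0.243513 × 0.00183571) = 0.021143.
z = (0.563187 − 0.597976)/0.021143 = -0.034789/0.021143 = -1.6454.
p-value = 2·P(Z > 1.645) ≈ 0.0999, so at α = 0.02 we fail to reject H₀.

z = -1.6454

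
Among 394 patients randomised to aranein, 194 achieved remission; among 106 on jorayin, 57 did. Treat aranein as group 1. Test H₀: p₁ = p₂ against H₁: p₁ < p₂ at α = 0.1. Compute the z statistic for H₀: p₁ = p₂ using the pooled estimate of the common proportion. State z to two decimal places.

z = -0.83

p̂₁ = 194/394 ≈ 0.4924, p̂₂ = 57/106 ≈ 0.5377.
Pooled p̂ = (194+57)/(394+106) = 251/500 = 0.5020.
SE = √(p̂(1−p̂)(1/n₁+1/n₂)) = √(0.5020·0.4980·0.011972) = √(0.00299296) = 0.0547.
z = (0.4924 − 0.5377)/0.0547 = -0.0453/0.0547 = -0.83.
p-value = P(Z < -0.829) ≈ 0.2036; since p > α = 0.1, fail to reject H₀.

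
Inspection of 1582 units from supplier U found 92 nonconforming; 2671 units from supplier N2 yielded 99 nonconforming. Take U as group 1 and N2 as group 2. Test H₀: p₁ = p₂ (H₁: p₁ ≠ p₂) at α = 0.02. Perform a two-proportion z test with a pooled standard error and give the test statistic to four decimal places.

z = 3.2097

p̂₁ = 92/1582 ≈ 0.0581542, p̂₂ = 99/2671 ≈ 0.0370648.
Pooled p̂ = (92+99)/(1582+2671) = 191/4253 = 0.0449095.
SE = √(p̂(1−p̂)(1/n₁+1/n₂)) = √(0.0449095·0.9550905·0.0010065) = √(4.31715e-05) = 0.0065705.
z = (0.0581542 − 0.0370648)/0.0065705 = 0.0210894/0.0065705 = 3.2097.
Two-sided p-value ≈ 2·Φ(−3.210) = 0.0013; since p < α = 0.02, reject H₀.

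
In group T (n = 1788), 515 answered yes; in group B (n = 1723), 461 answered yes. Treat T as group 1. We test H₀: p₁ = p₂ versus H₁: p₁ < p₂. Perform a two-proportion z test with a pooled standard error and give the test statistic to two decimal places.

p̂₁ = 515/1788 ≈ 0.2880, p̂₂ = 461/1723 ≈ 0.2676.
Pooled p̂ = (515+461)/(1788+1723) = 976/3511 = 0.2780.
SE = √(0.200709 × 0.00113967) = 0.0151.
z = (0.2880 − 0.2676)/0.0151 = 0.0204/0.0151 = 1.35.
p-value = P(Z < 1.354) ≈ 0.9121.

z = 1.35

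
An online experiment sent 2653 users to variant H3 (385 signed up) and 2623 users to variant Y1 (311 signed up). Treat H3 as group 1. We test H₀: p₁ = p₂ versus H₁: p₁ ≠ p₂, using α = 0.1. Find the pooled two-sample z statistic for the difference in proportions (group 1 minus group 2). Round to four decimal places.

p̂₁ = 385/2653 ≈ 0.1451187, p̂₂ = 311/2623 ≈ 0.1185665.
Pooled p̂ = (385+311)/(2653+2623) = 696/5276 = 0.1319181.
SE = √(0.114516 × 0.000758175) = 0.0093179.
z = (0.1451187 − 0.1185665)/0.0093179 = 0.0265522/0.0093179 = 2.8496.
Two-sided p-value ≈ 2·Φ(−2.850) = 0.0044. With α = 0.1, reject H₀.

z = 2.8496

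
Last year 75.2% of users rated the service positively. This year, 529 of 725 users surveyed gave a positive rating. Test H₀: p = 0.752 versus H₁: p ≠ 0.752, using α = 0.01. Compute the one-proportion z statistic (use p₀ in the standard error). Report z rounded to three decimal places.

p̂ = 529/725 = 0.72966.
Standard error under H₀: √(0.752×0.248/725) = 0.01604.
z = (0.72966 − 0.752)/0.01604 = -0.02234/0.01604 = -1.393.
Two-sided p-value ≈ 2·Φ(−1.393) = 0.1636; since p > α = 0.01, fail to reject H₀.

z = -1.393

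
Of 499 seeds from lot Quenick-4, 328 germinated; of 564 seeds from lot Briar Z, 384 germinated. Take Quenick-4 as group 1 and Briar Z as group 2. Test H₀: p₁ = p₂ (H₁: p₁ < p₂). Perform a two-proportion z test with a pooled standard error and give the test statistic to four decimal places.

z = -0.8143

p̂₁ = 328/499 ≈ 0.657315, p̂₂ = 384/564 ≈ 0.680851.
Pooled p̂ = (328+384)/(499+564) = 712/1063 = 0.669802.
SE = √(0.221167 × 0.00377706) = 0.028903.
z = (0.657315 − 0.680851)/0.028903 = -0.023536/0.028903 = -0.8143.
p-value = P(Z < -0.814) ≈ 0.2077.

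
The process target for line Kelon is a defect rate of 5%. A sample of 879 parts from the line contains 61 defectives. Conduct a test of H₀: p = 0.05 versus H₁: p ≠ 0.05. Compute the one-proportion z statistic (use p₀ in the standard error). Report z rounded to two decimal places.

z = 2.64

p̂ = 61/879 ≈ 0.06940.
Under H₀, SE = √(0.05·0.95/879) = √(5.40387e-05) = 0.00735.
z = (0.06940 − 0.05)/0.00735 = 0.01940/0.00735 = 2.64.
p-value = 2·P(Z > 2.639) ≈ 0.0083.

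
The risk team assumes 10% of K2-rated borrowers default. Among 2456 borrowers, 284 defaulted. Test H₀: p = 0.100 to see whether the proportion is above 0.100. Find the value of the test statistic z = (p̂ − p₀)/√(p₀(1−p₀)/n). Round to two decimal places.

z = 2.58

p̂ = 284/2456 = 0.115635.
Under H₀, SE = √(0.1·0.9/2456) = √(3.6645e-05) = 0.006054.
z = (0.115635 − 0.1)/0.006054 = 0.015635/0.006054 = 2.58.
p-value = P(Z > 2.583) ≈ 0.0049.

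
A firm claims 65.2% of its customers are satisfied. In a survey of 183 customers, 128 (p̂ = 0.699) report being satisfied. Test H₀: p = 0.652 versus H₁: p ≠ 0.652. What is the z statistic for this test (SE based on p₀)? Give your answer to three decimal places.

p̂ = 128/183 ≈ 0.69945.
Under H₀, SE = √(0.652·0.348/183) = √(0.00123987) = 0.03521.
z = (0.69945 − 0.652)/0.03521 = 0.04745/0.03521 = 1.348.
Two-sided p-value ≈ 2·Φ(−1.348) = 0.1778.

z = 1.348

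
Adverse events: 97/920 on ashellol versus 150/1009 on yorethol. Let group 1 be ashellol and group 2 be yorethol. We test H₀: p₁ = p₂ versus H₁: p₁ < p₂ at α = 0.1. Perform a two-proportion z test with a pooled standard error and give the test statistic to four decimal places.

p̂₁ = 97/920 ≈ 0.105435, p̂₂ = 150/1009 ≈ 0.148662.
Pooled p̂ = (97+150)/(920+1009) = 247/1929 = 0.128046.
SE = √(p̂(1−p̂)(1/n₁+1/n₂)) = √(0.128046·0.871954·0.00207804) = √(0.000232013) = 0.015232.
z = (0.105435 − 0.148662)/0.015232 = -0.043227/0.015232 = -2.8379.
p-value = P(Z < -2.838) ≈ 0.0023. With α = 0.1, reject H₀.

z = -2.8379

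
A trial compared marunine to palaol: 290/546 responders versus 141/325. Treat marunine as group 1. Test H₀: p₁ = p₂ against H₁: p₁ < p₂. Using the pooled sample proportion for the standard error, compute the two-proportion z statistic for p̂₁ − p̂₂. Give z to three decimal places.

z = 2.777

p̂₁ = 290/546 = 0.53114, p̂₂ = 141/325 = 0.43385.
Pooled p̂ = (290+141)/(546+325) = 431/871 = 0.49483.
SE = √(p̂(1−p̂)(1/n₁+1/n₂)) = √(0.49483·0.50517·0.00490842) = √(0.00122698) = 0.03503.
z = (0.53114 − 0.43385)/0.03503 = 0.09729/0.03503 = 2.777.
p-value = P(Z < 2.777) ≈ 0.9973.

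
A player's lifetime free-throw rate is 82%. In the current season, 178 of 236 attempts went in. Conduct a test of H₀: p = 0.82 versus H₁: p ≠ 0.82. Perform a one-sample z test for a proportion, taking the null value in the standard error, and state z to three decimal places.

z = -2.630

p̂ = 178/236 ≈ 0.754237.
Standard error under H₀: √(0.82×0.18/236) = 0.025008.
z = (0.754237 − 0.82)/0.025008 = -0.065763/0.025008 = -2.630.
Two-sided p-value ≈ 2·Φ(−2.630) = 0.0085.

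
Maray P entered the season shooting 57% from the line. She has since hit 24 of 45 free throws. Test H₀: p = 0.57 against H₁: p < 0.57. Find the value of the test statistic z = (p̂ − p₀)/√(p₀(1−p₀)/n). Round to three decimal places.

z = -0.497

p̂ = 24/45 = 0.53333.
Under H₀, SE = √(0.57·0.43/45) = √(0.00544667) = 0.07380.
z = (0.53333 − 0.57)/0.07380 = -0.03667/0.07380 = -0.497.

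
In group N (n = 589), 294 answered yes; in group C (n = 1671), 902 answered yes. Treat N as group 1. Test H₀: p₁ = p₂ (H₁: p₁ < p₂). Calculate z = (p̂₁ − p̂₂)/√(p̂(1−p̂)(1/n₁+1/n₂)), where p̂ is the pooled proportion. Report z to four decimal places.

p̂₁ = 294/589 = 0.499151, p̂₂ = 902/1671 = 0.539797.
Pooled p̂ = (294+902)/(589+1671) = 1196/2260 = 0.529204.
SE = √(0.249147 × 0.00229624) = 0.023919.
z = (0.499151 − 0.539797)/0.023919 = -0.040646/0.023919 = -1.6993.

z = -1.6993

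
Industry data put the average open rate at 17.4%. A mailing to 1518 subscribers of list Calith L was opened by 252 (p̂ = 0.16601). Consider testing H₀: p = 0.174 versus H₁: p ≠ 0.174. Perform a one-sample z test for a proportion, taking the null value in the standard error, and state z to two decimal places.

p̂ = 252/1518 ≈ 0.1660.
Under H₀, SE = √(0.174·0.826/1518) = √(9.46798e-05) = 0.0097.
z = (0.1660 − 0.174)/0.0097 = -0.0080/0.0097 = -0.82.
p-value = 2·P(Z > 0.821) ≈ 0.4114.

z = -0.82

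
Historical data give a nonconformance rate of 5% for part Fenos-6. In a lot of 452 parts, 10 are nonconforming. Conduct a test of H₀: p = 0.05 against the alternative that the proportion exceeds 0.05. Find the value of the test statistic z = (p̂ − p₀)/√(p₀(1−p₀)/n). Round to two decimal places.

p̂ = 10/452 = 0.02212.
Standard error under H₀: √(0.05×0.95/452) = 0.01025.
z = (0.02212 − 0.05)/0.01025 = -0.02788/0.01025 = -2.72.
p-value = P(Z > -2.719) ≈ 0.9967.

z = -2.72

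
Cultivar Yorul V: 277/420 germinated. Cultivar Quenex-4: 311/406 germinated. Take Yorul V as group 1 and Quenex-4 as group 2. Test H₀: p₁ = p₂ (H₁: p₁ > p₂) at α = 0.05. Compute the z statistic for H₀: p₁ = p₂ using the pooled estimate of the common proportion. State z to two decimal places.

z = -3.38

p̂₁ = 277/420 = 0.6595, p̂₂ = 311/406 = 0.7660.
Pooled p̂ = (277+311)/(420+406) = 588/826 = 0.7119.
SE = √(p̂(1−p̂)(1/n₁+1/n₂)) = √(0.7119·0.2881·0.00484401) = √(0.000993571) = 0.0315.
z = (0.6595 − 0.7660)/0.0315 = -0.1065/0.0315 = -3.38.
p-value = P(Z > -3.378) ≈ 0.9996, so at α = 0.05 we fail to reject H₀.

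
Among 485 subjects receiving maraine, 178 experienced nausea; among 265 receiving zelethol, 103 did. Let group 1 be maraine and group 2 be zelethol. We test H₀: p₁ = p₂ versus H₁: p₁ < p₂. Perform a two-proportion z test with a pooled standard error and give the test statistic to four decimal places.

z = -0.5860

p̂₁ = 178/485 ≈ 0.367010, p̂₂ = 103/265 ≈ 0.388679.
Pooled p̂ = (178+103)/(485+265) = 281/750 = 0.374667.
SE = √(0.234292 × 0.00583544) = 0.036976.
z = (0.367010 − 0.388679)/0.036976 = -0.021669/0.036976 = -0.5860.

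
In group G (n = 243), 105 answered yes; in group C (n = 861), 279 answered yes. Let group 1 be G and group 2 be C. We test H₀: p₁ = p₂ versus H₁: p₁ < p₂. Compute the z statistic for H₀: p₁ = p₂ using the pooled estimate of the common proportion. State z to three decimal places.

p̂₁ = 105/243 ≈ 0.43210, p̂₂ = 279/861 ≈ 0.32404.
Pooled p̂ = (105+279)/(243+861) = 384/1104 = 0.34783.
SE = √(0.226843 × 0.00527667) = 0.03460.
z = (0.43210 − 0.32404)/0.03460 = 0.10806/0.03460 = 3.123.

z = 3.123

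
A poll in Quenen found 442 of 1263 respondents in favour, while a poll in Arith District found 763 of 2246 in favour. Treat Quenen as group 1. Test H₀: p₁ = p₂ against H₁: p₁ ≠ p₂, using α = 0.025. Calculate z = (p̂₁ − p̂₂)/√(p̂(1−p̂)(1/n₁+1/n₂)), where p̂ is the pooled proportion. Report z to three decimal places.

p̂₁ = 442/1263 = 0.34996, p̂₂ = 763/2246 = 0.33972.
Pooled p̂ = (442+763)/(1263+2246) = 1205/3509 = 0.34340.
SE = √(p̂(1−p̂)(1/n₁+1/n₂)) = √(0.34340·0.65660·0.001237) = √(0.000278916) = 0.01670.
z = (0.34996 − 0.33972)/0.01670 = 0.01024/0.01670 = 0.613.
p-value = 2·P(Z > 0.613) ≈ 0.5396, so at α = 0.025 we fail to reject H₀.

z = 0.613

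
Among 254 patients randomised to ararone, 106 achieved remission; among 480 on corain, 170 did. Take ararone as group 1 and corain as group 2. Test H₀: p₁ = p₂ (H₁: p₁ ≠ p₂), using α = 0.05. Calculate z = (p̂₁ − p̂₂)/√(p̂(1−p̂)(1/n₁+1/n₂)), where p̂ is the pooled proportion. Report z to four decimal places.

z = 1.6804

p̂₁ = 106/254 = 0.417323, p̂₂ = 170/480 = 0.354167.
Pooled p̂ = (106+170)/(254+480) = 276/734 = 0.376022.
SE = √(0.234629 × 0.00602034) = 0.037584.
z = (0.417323 − 0.354167)/0.037584 = 0.063156/0.037584 = 1.6804.
Two-sided p-value ≈ 2·Φ(−1.680) = 0.0929, so at α = 0.05 we fail to reject H₀.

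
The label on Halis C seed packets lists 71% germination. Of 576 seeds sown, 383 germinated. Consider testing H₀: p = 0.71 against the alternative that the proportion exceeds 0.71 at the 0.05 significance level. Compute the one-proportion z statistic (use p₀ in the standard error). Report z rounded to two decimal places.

z = -2.38

p̂ = 383/576 = 0.66493.
Under H₀, SE = √(0.71·0.29/576) = √(0.000357465) = 0.01891.
z = (0.66493 − 0.71)/0.01891 = -0.04507/0.01891 = -2.38.
p-value = P(Z > -2.384) ≈ 0.9914, so at α = 0.05 we fail to reject H₀.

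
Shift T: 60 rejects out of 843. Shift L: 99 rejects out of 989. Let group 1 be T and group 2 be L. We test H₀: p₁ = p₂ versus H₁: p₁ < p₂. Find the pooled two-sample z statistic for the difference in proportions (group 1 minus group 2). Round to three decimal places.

p̂₁ = 60/843 ≈ 0.07117, p̂₂ = 99/989 ≈ 0.10010.
Pooled p̂ = (60+99)/(843+989) = 159/1832 = 0.08679.
SE = √(0.0792578 × 0.00219736) = 0.01320.
z = (0.07117 − 0.10010)/0.01320 = -0.02893/0.01320 = -2.192.
p-value = P(Z < -2.192) ≈ 0.0142.

z = -2.192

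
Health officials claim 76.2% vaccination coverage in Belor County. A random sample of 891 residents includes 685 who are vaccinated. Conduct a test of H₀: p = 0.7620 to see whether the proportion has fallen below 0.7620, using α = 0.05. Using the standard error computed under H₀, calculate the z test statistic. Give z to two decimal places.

p̂ = 685/891 ≈ 0.7688.
Under H₀, SE = √(0.762·0.238/891) = √(0.000203542) = 0.0143.
z = (0.7688 − 0.762)/0.0143 = 0.0068/0.0143 = 0.48.
p-value = P(Z < 0.477) ≈ 0.6832, so at α = 0.05 we fail to reject H₀.

z = 0.48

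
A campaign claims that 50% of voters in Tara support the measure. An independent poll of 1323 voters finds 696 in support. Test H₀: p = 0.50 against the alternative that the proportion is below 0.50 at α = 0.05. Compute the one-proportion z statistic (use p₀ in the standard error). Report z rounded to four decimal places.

p̂ = 696/1323 = 0.5260771.
SE = √(p₀(1−p₀)/n) = √(0.25/1323) = 0.0137464.
z = (0.5260771 − 0.5)/0.0137464 = 0.0260771/0.0137464 = 1.8970.
p-value = P(Z < 1.897) ≈ 0.9711, so at α = 0.05 we fail to reject H₀.

z = 1.8970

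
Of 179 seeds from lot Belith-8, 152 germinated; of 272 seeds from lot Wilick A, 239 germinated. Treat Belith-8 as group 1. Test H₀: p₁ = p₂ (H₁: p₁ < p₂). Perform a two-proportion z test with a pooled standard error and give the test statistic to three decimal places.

p̂₁ = 152/179 ≈ 0.84916, p̂₂ = 239/272 ≈ 0.87868.
Pooled p̂ = (152+239)/(179+272) = 391/451 = 0.86696.
SE = √(p̂(1−p̂)(1/n₁+1/n₂)) = √(0.86696·0.13304·0.00926306) = √(0.00106839) = 0.03269.
z = (0.84916 − 0.87868)/0.03269 = -0.02952/0.03269 = -0.903.
p-value = P(Z < -0.903) ≈ 0.1833.

z = -0.903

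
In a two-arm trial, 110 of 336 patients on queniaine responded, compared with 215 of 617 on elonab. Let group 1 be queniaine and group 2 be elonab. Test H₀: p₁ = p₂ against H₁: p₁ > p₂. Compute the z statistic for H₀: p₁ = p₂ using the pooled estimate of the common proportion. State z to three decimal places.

z = -0.656

p̂₁ = 110/336 = 0.32738, p̂₂ = 215/617 = 0.34846.
Pooled p̂ = (110+215)/(336+617) = 325/953 = 0.34103.
SE = √(0.224728 × 0.00459694) = 0.03214.
z = (0.32738 − 0.34846)/0.03214 = -0.02108/0.03214 = -0.656.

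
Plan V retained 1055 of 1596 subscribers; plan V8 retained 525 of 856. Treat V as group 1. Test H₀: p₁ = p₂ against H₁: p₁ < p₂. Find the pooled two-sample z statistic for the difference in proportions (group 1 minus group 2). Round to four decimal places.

p̂₁ = 1055/1596 = 0.6610276, p̂₂ = 525/856 = 0.6133178.
Pooled p̂ = (1055+525)/(1596+856) = 1580/2452 = 0.6443719.
SE = √(0.229157 × 0.00179479) = 0.0202802.
z = (0.6610276 − 0.6133178)/0.0202802 = 0.0477098/0.0202802 = 2.3525.

z = 2.3525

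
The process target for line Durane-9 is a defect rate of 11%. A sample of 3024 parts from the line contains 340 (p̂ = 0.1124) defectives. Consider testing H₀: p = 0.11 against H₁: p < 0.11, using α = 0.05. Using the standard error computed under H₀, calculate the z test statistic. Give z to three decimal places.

p̂ = 340/3024 = 0.112434.
SE = √(p₀(1−p₀)/n) = √(0.0979/3024) = 0.005690.
z = (0.112434 − 0.11)/0.005690 = 0.002434/0.005690 = 0.428.
p-value = P(Z < 0.428) ≈ 0.6656, so at α = 0.05 we fail to reject H₀.

z = 0.428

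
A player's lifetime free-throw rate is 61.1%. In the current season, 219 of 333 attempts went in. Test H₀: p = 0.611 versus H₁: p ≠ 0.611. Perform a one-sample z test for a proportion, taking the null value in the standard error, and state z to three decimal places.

p̂ = 219/333 = 0.65766.
Standard error under H₀: √(0.611×0.389/333) = 0.02672.
z = (0.65766 − 0.611)/0.02672 = 0.04666/0.02672 = 1.746.
Two-sided p-value ≈ 2·Φ(−1.746) = 0.0807.

z = 1.746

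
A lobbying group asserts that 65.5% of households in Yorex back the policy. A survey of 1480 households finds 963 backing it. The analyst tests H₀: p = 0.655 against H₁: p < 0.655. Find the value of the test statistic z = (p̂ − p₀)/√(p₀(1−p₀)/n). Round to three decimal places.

z = -0.350

p̂ = 963/1480 = 0.65068.
Standard error under H₀: √(0.655×0.345/1480) = 0.01236.
z = (0.65068 − 0.655)/0.01236 = -0.00432/0.01236 = -0.350.
p-value = P(Z < -0.350) ≈ 0.3632.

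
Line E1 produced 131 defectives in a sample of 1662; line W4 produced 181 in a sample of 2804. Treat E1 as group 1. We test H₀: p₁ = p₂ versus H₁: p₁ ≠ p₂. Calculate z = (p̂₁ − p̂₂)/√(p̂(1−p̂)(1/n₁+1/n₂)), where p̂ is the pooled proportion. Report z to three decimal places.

p̂₁ = 131/1662 = 0.078821, p̂₂ = 181/2804 = 0.064551.
Pooled p̂ = (131+181)/(1662+2804) = 312/4466 = 0.069861.
SE = √(0.0649806 × 0.000958318) = 0.007891.
z = (0.078821 − 0.064551)/0.007891 = 0.014270/0.007891 = 1.808.
Two-sided p-value ≈ 2·Φ(−1.808) = 0.0706.

z = 1.808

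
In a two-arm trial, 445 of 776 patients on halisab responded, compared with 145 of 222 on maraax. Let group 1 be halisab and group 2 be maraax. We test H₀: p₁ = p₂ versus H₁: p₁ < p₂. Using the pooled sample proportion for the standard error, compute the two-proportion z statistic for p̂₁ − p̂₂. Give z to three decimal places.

p̂₁ = 445/776 = 0.57345, p̂₂ = 145/222 = 0.65315.
Pooled p̂ = (445+145)/(776+222) = 590/998 = 0.59118.
SE = √(p̂(1−p̂)(1/n₁+1/n₂)) = √(0.59118·0.40882·0.00579316) = √(0.00140013) = 0.03742.
z = (0.57345 − 0.65315)/0.03742 = -0.07970/0.03742 = -2.130.
p-value = P(Z < -2.130) ≈ 0.0166.

z = -2.130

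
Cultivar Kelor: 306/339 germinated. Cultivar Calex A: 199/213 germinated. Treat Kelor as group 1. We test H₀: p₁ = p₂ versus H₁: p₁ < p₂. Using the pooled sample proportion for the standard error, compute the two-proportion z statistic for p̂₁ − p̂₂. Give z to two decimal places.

z = -1.30

p̂₁ = 306/339 ≈ 0.9027, p̂₂ = 199/213 ≈ 0.9343.
Pooled p̂ = (306+199)/(339+213) = 505/552 = 0.9149.
SE = √(0.0778953 × 0.00764469) = 0.0244.
z = (0.9027 − 0.9343)/0.0244 = -0.0316/0.0244 = -1.30.
p-value = P(Z < -1.296) ≈ 0.0975.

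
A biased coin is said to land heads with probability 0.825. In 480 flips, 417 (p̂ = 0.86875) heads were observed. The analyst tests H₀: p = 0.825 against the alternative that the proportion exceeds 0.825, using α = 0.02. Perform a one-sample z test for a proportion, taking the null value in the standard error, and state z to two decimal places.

p̂ = 417/480 = 0.86875.
Standard error under H₀: √(0.825×0.175/480) = 0.01734.
z = (0.86875 − 0.825)/0.01734 = 0.04375/0.01734 = 2.52.
p-value = P(Z > 2.523) ≈ 0.0058; since p < α = 0.02, reject H₀.

z = 2.52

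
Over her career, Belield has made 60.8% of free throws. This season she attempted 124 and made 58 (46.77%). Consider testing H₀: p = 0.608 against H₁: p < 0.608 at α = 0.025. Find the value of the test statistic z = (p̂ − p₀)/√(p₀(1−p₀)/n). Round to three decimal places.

z = -3.199

p̂ = 58/124 ≈ 0.46774.
Under H₀, SE = √(0.608·0.392/124) = √(0.00192206) = 0.04384.
z = (0.46774 − 0.608)/0.04384 = -0.14026/0.04384 = -3.199.
p-value = P(Z < -3.199) ≈ 0.0007. With α = 0.025, reject H₀.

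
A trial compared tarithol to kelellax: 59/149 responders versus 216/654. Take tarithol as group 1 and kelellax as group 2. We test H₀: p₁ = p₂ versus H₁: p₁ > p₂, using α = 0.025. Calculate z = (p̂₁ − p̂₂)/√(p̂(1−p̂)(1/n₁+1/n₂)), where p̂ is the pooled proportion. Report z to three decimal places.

p̂₁ = 59/149 = 0.39597, p̂₂ = 216/654 = 0.33028.
Pooled p̂ = (59+216)/(149+654) = 275/803 = 0.34247.
SE = √(p̂(1−p̂)(1/n₁+1/n₂)) = √(0.34247·0.65753·0.00824046) = √(0.00185561) = 0.04308.
z = (0.39597 − 0.33028)/0.04308 = 0.06569/0.04308 = 1.525.
p-value = P(Z > 1.525) ≈ 0.0636; since p > α = 0.025, fail to reject H₀.

z = 1.525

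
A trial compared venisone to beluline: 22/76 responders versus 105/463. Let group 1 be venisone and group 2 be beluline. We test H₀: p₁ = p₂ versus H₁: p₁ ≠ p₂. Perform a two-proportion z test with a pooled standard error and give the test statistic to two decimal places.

z = 1.19

p̂₁ = 22/76 ≈ 0.2895, p̂₂ = 105/463 ≈ 0.2268.
Pooled p̂ = (22+105)/(76+463) = 127/539 = 0.2356.
SE = √(p̂(1−p̂)(1/n₁+1/n₂)) = √(0.2356·0.7644·0.0153177) = √(0.00275878) = 0.0525.
z = (0.2895 − 0.2268)/0.0525 = 0.0627/0.0525 = 1.19.
Two-sided p-value ≈ 2·Φ(−1.194) = 0.2326.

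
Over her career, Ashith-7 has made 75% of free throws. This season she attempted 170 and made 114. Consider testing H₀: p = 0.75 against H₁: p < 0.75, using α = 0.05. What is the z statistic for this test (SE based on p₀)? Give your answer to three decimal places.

p̂ = 114/170 ≈ 0.67059.
SE = √(p₀(1−p₀)/n) = √(0.1875/170) = 0.03321.
z = (0.67059 − 0.75)/0.03321 = -0.07941/0.03321 = -2.391.
p-value = P(Z < -2.391) ≈ 0.0084. With α = 0.05, reject H₀.

z = -2.391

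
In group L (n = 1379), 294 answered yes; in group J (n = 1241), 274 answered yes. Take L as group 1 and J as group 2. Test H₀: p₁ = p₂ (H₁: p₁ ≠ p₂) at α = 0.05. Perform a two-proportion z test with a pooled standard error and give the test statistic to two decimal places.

z = -0.47

p̂₁ = 294/1379 = 0.2132, p̂₂ = 274/1241 = 0.2208.
Pooled p̂ = (294+274)/(1379+1241) = 568/2620 = 0.2168.
SE = √(0.169794 × 0.00153096) = 0.0161.
z = (0.2132 − 0.2208)/0.0161 = -0.0076/0.0161 = -0.47.
p-value = 2·P(Z > 0.471) ≈ 0.6377. With α = 0.05, fail to reject H₀.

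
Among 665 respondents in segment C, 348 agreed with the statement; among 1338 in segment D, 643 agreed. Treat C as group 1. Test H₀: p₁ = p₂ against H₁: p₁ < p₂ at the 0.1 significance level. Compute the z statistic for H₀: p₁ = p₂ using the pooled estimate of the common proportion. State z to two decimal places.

p̂₁ = 348/665 = 0.5233, p̂₂ = 643/1338 = 0.4806.
Pooled p̂ = (348+643)/(665+1338) = 991/2003 = 0.4948.
SE = √(0.249973 × 0.00225114) = 0.0237.
z = (0.5233 − 0.4806)/0.0237 = 0.0427/0.0237 = 1.80.
p-value = P(Z < 1.802) ≈ 0.9642. With α = 0.1, fail to reject H₀.

z = 1.80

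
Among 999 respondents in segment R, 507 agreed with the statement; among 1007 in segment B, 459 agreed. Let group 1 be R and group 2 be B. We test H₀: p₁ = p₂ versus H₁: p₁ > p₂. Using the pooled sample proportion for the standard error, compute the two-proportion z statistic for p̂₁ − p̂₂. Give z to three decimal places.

p̂₁ = 507/999 = 0.50751, p̂₂ = 459/1007 = 0.45581.
Pooled p̂ = (507+459)/(999+1007) = 966/2006 = 0.48156.
SE = √(0.24966 × 0.00199405) = 0.02231.
z = (0.50751 − 0.45581)/0.02231 = 0.05170/0.02231 = 2.317.
p-value = P(Z > 2.317) ≈ 0.0103.

z = 2.317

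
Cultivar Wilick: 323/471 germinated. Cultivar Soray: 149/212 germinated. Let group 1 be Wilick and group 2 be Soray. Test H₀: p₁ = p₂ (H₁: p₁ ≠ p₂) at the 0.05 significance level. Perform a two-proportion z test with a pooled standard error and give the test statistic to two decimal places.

z = -0.45

p̂₁ = 323/471 ≈ 0.6858, p̂₂ = 149/212 ≈ 0.7028.
Pooled p̂ = (323+149)/(471+212) = 472/683 = 0.6911.
SE = √(p̂(1−p̂)(1/n₁+1/n₂)) = √(0.6911·0.3089·0.00684012) = √(0.00146032) = 0.0382.
z = (0.6858 − 0.7028)/0.0382 = -0.0170/0.0382 = -0.45.
Two-sided p-value ≈ 2·Φ(−0.446) = 0.6554, so at α = 0.05 we fail to reject H₀.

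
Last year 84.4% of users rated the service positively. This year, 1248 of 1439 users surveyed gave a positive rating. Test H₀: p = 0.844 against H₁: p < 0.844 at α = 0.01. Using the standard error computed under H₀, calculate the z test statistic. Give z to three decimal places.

z = 2.433

p̂ = 1248/1439 ≈ 0.867269.
Under H₀, SE = √(0.844·0.156/1439) = √(9.14969e-05) = 0.009565.
z = (0.867269 − 0.844)/0.009565 = 0.023269/0.009565 = 2.433.
p-value = P(Z < 2.433) ≈ 0.9925; since p > α = 0.01, fail to reject H₀.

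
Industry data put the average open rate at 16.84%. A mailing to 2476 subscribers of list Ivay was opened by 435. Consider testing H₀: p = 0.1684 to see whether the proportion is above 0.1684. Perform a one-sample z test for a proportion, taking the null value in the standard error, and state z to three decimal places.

p̂ = 435/2476 = 0.17569.
Under H₀, SE = √(0.1684·0.8316/2476) = √(5.65595e-05) = 0.00752.
z = (0.17569 − 0.1684)/0.00752 = 0.00729/0.00752 = 0.969.

z = 0.969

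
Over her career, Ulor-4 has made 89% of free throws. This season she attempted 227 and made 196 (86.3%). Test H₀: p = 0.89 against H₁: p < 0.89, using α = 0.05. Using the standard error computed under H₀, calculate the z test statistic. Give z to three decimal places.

z = -1.279

p̂ = 196/227 ≈ 0.86344.
Under H₀, SE = √(0.89·0.11/227) = √(0.000431278) = 0.02077.
z = (0.86344 − 0.89)/0.02077 = -0.02656/0.02077 = -1.279.
p-value = P(Z < -1.279) ≈ 0.1004, so at α = 0.05 we fail to reject H₀.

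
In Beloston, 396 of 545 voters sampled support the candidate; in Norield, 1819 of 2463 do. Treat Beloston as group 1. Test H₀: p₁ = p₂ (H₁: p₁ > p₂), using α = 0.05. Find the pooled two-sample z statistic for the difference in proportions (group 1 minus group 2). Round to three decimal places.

z = -0.572

p̂₁ = 396/545 ≈ 0.726606, p̂₂ = 1819/2463 ≈ 0.738530.
Pooled p̂ = (396+1819)/(545+2463) = 2215/3008 = 0.736370.
SE = √(0.194129 × 0.00224087) = 0.020857.
z = (0.726606 − 0.738530)/0.020857 = -0.011924/0.020857 = -0.572.
p-value = P(Z > -0.572) ≈ 0.7162. With α = 0.05, fail to reject H₀.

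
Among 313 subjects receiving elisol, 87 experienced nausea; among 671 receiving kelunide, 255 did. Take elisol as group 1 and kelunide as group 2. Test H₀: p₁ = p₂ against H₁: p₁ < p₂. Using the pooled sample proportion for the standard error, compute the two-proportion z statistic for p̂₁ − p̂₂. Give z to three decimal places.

p̂₁ = 87/313 ≈ 0.27796, p̂₂ = 255/671 ≈ 0.38003.
Pooled p̂ = (87+255)/(313+671) = 342/984 = 0.34756.
SE = √(p̂(1−p̂)(1/n₁+1/n₂)) = √(0.34756·0.65244·0.0046852) = √(0.00106243) = 0.03259.
z = (0.27796 − 0.38003)/0.03259 = -0.10207/0.03259 = -3.132.

z = -3.132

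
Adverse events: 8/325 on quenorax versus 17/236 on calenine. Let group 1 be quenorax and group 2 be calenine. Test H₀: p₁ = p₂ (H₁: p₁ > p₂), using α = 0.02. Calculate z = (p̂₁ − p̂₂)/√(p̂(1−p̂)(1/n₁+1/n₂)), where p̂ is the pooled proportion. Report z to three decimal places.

p̂₁ = 8/325 ≈ 0.024615, p̂₂ = 17/236 ≈ 0.072034.
Pooled p̂ = (8+17)/(325+236) = 25/561 = 0.044563.
SE = √(p̂(1−p̂)(1/n₁+1/n₂)) = √(0.044563·0.955437·0.00731421) = √(0.00031142) = 0.017647.
z = (0.024615 − 0.072034)/0.017647 = -0.047419/0.017647 = -2.687.
p-value = P(Z > -2.687) ≈ 0.9964; since p > α = 0.02, fail to reject H₀.

z = -2.687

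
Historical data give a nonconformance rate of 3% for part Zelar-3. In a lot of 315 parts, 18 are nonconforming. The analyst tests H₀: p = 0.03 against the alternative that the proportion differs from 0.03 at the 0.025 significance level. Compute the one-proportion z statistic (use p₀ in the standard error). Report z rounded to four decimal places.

z = 2.8240

p̂ = 18/315 ≈ 0.0571429.
Under H₀, SE = √(0.03·0.97/315) = √(9.2381e-05) = 0.0096115.
z = (0.0571429 − 0.03)/0.0096115 = 0.0271429/0.0096115 = 2.8240.
p-value = 2·P(Z > 2.824) ≈ 0.0047, so at α = 0.025 we reject H₀.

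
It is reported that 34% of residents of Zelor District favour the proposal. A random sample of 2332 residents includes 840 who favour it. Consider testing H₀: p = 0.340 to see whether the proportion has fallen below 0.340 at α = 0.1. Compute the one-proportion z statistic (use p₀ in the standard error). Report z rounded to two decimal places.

p̂ = 840/2332 ≈ 0.3602.
Under H₀, SE = √(0.34·0.66/2332) = √(9.62264e-05) = 0.0098.
z = (0.3602 − 0.34)/0.0098 = 0.0202/0.0098 = 2.06.
p-value = P(Z < 2.060) ≈ 0.9803, so at α = 0.1 we fail to reject H₀.

z = 2.06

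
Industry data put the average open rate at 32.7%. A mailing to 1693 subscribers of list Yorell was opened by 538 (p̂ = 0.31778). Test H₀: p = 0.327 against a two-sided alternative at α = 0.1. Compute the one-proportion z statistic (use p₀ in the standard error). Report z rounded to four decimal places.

p̂ = 538/1693 = 0.317779.
SE = √(p₀(1−p₀)/n) = √(0.22007/1693) = 0.011401.
z = (0.317779 − 0.327)/0.011401 = -0.009221/0.011401 = -0.8088.
Two-sided p-value ≈ 2·Φ(−0.809) = 0.4187; since p > α = 0.1, fail to reject H₀.

z = -0.8088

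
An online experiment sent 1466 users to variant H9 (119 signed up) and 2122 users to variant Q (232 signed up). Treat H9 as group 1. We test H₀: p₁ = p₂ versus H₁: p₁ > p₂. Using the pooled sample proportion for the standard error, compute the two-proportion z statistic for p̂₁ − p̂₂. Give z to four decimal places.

z = -2.7908

p̂₁ = 119/1466 = 0.0811733, p̂₂ = 232/2122 = 0.1093308.
Pooled p̂ = (119+232)/(1466+2122) = 351/3588 = 0.0978261.
SE = √(0.0882561 × 0.00115338) = 0.0100893.
z = (0.0811733 − 0.1093308)/0.0100893 = -0.0281575/0.0100893 = -2.7908.
p-value = P(Z > -2.791) ≈ 0.9974.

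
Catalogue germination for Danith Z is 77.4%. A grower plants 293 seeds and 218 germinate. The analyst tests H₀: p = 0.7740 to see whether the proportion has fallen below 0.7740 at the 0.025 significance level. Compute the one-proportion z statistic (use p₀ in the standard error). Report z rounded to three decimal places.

p̂ = 218/293 ≈ 0.74403.
SE = √(p₀(1−p₀)/n) = √(0.17492/293) = 0.02443.
z = (0.74403 − 0.774)/0.02443 = -0.02997/0.02443 = -1.227.
p-value = P(Z < -1.227) ≈ 0.1100. With α = 0.025, fail to reject H₀.

z = -1.227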